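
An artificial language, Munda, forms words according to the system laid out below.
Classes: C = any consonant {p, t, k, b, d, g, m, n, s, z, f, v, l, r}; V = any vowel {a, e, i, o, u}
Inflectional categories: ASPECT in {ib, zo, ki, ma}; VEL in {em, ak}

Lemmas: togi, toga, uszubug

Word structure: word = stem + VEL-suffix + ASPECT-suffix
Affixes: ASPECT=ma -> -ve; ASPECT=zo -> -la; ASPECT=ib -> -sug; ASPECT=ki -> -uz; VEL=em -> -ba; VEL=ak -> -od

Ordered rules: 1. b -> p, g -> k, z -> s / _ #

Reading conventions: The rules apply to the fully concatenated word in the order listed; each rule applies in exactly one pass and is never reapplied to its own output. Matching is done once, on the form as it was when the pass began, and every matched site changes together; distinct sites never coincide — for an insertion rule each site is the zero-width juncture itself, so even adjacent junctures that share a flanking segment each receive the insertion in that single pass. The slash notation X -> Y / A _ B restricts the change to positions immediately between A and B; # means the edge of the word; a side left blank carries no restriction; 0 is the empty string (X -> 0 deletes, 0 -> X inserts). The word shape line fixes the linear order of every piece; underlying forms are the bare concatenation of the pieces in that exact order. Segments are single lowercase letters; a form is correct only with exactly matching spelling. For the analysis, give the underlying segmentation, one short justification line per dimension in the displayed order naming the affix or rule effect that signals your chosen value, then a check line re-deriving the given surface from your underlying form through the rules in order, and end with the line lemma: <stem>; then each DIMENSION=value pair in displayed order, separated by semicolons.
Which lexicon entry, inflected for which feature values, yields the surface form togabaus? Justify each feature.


underlying: toga-ba-uz
ASPECT=ki - signalled by the affix -uz
VEL=em - signalled by the affix -ba
check: togabauz -> togabaus
lemma: toga; ASPECT=ki; VEL=em


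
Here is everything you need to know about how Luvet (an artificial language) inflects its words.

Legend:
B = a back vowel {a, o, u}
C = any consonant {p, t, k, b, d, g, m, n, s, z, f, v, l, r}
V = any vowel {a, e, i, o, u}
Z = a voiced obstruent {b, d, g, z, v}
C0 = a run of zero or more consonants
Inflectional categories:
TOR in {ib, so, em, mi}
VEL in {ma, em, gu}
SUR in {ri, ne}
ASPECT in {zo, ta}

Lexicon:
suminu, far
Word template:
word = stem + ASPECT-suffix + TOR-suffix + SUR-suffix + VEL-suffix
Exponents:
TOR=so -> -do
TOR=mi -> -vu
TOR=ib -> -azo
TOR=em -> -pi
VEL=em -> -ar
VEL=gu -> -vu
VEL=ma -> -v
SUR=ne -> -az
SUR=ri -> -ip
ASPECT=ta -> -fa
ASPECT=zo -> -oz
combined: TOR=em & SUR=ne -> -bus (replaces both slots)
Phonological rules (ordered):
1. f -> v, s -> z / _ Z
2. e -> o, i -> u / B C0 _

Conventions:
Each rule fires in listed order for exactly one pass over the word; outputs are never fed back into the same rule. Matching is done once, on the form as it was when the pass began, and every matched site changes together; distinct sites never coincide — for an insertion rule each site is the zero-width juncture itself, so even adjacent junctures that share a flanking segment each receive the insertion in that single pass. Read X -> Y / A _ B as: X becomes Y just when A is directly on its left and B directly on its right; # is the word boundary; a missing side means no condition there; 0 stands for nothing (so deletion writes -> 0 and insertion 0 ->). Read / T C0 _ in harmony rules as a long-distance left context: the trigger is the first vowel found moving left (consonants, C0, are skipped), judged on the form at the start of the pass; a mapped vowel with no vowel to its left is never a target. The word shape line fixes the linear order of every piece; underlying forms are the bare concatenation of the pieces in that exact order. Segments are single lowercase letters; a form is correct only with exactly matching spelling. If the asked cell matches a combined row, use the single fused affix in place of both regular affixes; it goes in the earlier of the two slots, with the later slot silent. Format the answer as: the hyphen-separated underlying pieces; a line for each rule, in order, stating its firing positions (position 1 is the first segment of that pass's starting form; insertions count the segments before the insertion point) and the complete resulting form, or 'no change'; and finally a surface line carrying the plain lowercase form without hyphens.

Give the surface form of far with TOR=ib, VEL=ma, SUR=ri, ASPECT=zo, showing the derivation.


underlying: far-oz-azo-ip-v
1. f -> v, s -> z / _ Z: no change
2. e -> o, i -> u / B C0 _: fires at position(s) 9: farozazoupv
surface: farozazoupv


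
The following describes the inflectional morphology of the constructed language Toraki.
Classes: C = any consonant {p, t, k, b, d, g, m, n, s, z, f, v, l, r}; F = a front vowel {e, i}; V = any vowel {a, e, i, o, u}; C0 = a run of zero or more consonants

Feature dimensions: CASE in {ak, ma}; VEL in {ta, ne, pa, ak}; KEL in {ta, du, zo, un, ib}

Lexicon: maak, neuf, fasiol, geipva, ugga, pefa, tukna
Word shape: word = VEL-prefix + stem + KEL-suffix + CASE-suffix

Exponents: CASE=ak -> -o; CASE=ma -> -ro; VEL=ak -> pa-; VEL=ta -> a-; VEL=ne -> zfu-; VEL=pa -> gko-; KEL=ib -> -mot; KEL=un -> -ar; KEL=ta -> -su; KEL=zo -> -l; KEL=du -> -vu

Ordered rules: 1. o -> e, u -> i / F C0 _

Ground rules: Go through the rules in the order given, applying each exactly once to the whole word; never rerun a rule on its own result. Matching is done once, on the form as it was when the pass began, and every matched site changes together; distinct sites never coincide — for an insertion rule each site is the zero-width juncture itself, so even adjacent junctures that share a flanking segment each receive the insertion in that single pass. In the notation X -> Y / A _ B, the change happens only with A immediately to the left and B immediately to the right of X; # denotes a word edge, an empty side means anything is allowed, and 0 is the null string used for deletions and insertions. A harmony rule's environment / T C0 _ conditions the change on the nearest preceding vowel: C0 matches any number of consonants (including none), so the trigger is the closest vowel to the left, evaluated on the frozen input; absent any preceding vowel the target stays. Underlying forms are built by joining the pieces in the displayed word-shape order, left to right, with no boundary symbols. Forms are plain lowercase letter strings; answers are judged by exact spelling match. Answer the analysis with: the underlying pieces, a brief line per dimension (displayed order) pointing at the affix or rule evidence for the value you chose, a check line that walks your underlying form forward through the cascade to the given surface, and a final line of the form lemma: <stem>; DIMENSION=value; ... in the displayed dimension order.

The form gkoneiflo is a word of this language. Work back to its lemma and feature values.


underlying: gko-neuf-l-o
CASE=ak - signalled by the affix -o
VEL=pa - signalled by the affix gko-
KEL=zo - signalled by the affix -l
check: gkoneuflo -> gkoneiflo
lemma: neuf; CASE=ak; VEL=pa; KEL=zo


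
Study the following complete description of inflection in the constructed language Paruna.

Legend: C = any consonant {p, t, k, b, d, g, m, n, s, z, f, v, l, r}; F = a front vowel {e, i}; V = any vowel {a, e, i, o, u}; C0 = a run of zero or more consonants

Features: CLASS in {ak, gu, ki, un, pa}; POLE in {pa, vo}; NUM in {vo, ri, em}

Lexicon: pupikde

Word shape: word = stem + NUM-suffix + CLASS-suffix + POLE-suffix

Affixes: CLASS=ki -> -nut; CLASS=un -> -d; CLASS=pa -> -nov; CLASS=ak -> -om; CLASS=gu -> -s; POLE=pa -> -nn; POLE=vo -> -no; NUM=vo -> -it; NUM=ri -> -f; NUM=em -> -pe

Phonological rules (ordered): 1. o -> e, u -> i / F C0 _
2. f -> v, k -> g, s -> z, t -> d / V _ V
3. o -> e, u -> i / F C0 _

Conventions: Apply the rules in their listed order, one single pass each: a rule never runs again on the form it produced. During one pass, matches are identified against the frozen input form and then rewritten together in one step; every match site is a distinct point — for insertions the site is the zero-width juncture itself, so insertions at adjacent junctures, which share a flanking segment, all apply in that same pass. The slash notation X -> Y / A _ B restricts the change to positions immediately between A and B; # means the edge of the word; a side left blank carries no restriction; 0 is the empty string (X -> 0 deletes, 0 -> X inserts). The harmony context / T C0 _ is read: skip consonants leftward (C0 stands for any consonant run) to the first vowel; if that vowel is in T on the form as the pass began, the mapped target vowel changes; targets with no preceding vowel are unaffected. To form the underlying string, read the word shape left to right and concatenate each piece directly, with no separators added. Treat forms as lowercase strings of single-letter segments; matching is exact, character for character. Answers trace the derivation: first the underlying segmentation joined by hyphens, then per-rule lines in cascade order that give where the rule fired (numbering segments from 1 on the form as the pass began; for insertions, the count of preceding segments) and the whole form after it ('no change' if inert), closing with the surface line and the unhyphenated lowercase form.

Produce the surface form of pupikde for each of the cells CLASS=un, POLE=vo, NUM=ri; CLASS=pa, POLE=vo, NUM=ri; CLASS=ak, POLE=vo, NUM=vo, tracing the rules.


cell CLASS=un, POLE=vo, NUM=ri:
underlying: pupikde-f-d-no
1. o -> e, u -> i / F C0 _: fires at position(s) 11: pupikdefdne
2. f -> v, k -> g, s -> z, t -> d / V _ V: no change
3. o -> e, u -> i / F C0 _: no change
surface: pupikdefdne

cell CLASS=pa, POLE=vo, NUM=ri:
underlying: pupikde-f-nov-no
1. o -> e, u -> i / F C0 _: fires at position(s) 10: pupikdefnevno
2. f -> v, k -> g, s -> z, t -> d / V _ V: no change
3. o -> e, u -> i / F C0 _: fires at position(s) 13: pupikdefnevne
surface: pupikdefnevne

cell CLASS=ak, POLE=vo, NUM=vo:
underlying: pupikde-it-om-no
1. o -> e, u -> i / F C0 _: fires at position(s) 10: pupikdeitemno
2. f -> v, k -> g, s -> z, t -> d / V _ V: fires at position(s) 9: pupikdeidemno
3. o -> e, u -> i / F C0 _: fires at position(s) 13: pupikdeidemne
surface: pupikdeidemne


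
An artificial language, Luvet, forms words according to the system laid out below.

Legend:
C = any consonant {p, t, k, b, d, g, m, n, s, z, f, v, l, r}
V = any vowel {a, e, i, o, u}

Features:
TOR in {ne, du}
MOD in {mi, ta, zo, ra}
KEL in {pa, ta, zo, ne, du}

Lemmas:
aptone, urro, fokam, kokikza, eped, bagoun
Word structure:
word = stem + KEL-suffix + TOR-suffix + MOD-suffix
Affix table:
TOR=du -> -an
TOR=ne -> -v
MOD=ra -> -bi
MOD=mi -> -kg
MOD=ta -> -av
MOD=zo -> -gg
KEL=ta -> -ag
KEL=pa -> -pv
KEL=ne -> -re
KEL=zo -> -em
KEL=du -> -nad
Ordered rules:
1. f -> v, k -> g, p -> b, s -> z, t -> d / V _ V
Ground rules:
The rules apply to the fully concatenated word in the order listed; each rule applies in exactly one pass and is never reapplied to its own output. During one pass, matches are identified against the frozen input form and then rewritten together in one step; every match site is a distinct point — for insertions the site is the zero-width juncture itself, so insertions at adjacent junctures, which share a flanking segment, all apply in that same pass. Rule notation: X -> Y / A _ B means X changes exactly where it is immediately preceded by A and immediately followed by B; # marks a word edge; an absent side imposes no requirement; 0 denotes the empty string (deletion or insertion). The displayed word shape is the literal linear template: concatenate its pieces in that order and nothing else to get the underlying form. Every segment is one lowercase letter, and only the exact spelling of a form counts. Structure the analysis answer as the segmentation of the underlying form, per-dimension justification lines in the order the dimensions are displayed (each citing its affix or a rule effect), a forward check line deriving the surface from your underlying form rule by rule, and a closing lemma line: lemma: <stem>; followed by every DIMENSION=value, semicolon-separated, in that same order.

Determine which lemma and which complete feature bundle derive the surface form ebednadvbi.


underlying: eped-nad-v-bi
TOR=ne - signalled by the affix -v
MOD=ra - signalled by the affix -bi
KEL=du - signalled by the affix -nad
check: epednadvbi -> ebednadvbi
lemma: eped; TOR=ne; MOD=ra; KEL=du


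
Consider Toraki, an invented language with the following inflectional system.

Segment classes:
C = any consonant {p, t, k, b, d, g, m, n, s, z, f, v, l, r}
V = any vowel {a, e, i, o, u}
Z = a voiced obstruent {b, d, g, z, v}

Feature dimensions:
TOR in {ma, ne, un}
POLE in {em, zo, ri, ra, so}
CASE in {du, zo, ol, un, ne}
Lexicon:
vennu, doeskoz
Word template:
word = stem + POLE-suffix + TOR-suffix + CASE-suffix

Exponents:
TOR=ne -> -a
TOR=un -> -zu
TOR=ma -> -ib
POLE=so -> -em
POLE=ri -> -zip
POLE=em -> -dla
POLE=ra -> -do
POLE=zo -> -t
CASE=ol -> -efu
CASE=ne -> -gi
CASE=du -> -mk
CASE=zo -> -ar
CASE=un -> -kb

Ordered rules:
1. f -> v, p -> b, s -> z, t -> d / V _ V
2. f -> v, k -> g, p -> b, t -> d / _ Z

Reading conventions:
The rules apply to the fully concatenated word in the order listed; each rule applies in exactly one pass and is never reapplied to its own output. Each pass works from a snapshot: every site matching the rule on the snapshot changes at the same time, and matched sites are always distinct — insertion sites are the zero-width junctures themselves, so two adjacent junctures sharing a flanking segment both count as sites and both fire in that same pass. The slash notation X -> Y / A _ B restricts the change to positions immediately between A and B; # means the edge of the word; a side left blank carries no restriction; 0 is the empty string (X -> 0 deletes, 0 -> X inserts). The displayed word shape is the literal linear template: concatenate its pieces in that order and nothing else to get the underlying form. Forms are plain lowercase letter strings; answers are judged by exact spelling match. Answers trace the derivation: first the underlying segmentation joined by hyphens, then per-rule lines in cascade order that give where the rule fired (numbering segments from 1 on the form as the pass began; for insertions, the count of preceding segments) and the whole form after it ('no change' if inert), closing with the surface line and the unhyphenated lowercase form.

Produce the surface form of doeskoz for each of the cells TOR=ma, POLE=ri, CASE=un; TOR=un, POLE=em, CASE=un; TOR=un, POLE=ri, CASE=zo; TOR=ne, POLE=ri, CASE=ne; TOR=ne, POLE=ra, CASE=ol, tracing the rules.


cell TOR=ma, POLE=ri, CASE=un:
underlying: doeskoz-zip-ib-kb
1. f -> v, p -> b, s -> z, t -> d / V _ V: fires at position(s) 10: doeskozzibibkb
2. f -> v, k -> g, p -> b, t -> d / _ Z: fires at position(s) 13: doeskozzibibgb
surface: doeskozzibibgb

cell TOR=un, POLE=em, CASE=un:
underlying: doeskoz-dla-zu-kb
1. f -> v, p -> b, s -> z, t -> d / V _ V: no change
2. f -> v, k -> g, p -> b, t -> d / _ Z: fires at position(s) 13: doeskozdlazugb
surface: doeskozdlazugb

cell TOR=un, POLE=ri, CASE=zo:
underlying: doeskoz-zip-zu-ar
1. f -> v, p -> b, s -> z, t -> d / V _ V: no change
2. f -> v, k -> g, p -> b, t -> d / _ Z: fires at position(s) 10: doeskozzibzuar
surface: doeskozzibzuar

cell TOR=ne, POLE=ri, CASE=ne:
underlying: doeskoz-zip-a-gi
1. f -> v, p -> b, s -> z, t -> d / V _ V: fires at position(s) 10: doeskozzibagi
2. f -> v, k -> g, p -> b, t -> d / _ Z: no change
surface: doeskozzibagi

cell TOR=ne, POLE=ra, CASE=ol:
underlying: doeskoz-do-a-efu
1. f -> v, p -> b, s -> z, t -> d / V _ V: fires at position(s) 12: doeskozdoaevu
2. f -> v, k -> g, p -> b, t -> d / _ Z: no change
surface: doeskozdoaevu


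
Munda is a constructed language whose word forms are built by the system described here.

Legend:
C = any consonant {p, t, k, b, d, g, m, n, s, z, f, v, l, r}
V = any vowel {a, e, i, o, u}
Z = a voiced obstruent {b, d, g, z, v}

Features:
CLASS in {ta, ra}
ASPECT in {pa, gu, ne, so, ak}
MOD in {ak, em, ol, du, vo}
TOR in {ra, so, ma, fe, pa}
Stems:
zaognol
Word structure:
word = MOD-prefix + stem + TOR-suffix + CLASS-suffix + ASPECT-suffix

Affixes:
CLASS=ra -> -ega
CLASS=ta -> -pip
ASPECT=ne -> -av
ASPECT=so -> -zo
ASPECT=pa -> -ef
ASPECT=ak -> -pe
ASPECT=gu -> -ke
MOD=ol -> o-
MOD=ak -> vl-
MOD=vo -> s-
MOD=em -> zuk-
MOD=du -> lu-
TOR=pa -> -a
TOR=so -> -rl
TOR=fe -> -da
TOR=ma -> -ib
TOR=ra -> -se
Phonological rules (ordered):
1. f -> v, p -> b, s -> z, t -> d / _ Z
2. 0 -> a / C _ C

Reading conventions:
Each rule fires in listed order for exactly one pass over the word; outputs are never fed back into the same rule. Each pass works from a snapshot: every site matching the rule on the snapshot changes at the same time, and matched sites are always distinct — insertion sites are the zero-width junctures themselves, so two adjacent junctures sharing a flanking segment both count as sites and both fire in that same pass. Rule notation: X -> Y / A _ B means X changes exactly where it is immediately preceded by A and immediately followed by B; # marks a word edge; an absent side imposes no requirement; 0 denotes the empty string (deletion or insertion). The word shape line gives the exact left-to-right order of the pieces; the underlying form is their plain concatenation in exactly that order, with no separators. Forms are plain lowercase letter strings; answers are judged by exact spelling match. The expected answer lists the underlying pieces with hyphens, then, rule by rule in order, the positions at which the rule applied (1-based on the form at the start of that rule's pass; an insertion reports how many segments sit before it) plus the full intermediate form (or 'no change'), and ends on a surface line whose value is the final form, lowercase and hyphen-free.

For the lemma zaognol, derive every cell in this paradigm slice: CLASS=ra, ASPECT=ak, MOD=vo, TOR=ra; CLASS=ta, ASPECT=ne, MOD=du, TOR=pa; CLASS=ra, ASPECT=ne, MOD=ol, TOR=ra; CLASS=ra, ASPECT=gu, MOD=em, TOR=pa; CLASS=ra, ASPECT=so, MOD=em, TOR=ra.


cell CLASS=ra, ASPECT=ak, MOD=vo, TOR=ra:
underlying: s-zaognol-se-ega-pe
1. f -> v, p -> b, s -> z, t -> d / _ Z: fires at position(s) 1: zzaognolseegape
2. 0 -> a / C _ C: inserts after position(s) 1, 5, 8: zazaoganolaseegape
surface: zazaoganolaseegape

cell CLASS=ta, ASPECT=ne, MOD=du, TOR=pa:
underlying: lu-zaognol-a-pip-av
1. f -> v, p -> b, s -> z, t -> d / _ Z: no change
2. 0 -> a / C _ C: inserts after position(s) 6: luzaoganolapipav
surface: luzaoganolapipav

cell CLASS=ra, ASPECT=ne, MOD=ol, TOR=ra:
underlying: o-zaognol-se-ega-av
1. f -> v, p -> b, s -> z, t -> d / _ Z: no change
2. 0 -> a / C _ C: inserts after position(s) 5, 8: ozaoganolaseegaav
surface: ozaoganolaseegaav

cell CLASS=ra, ASPECT=gu, MOD=em, TOR=pa:
underlying: zuk-zaognol-a-ega-ke
1. f -> v, p -> b, s -> z, t -> d / _ Z: no change
2. 0 -> a / C _ C: inserts after position(s) 3, 7: zukazaoganolaegake
surface: zukazaoganolaegake

cell CLASS=ra, ASPECT=so, MOD=em, TOR=ra:
underlying: zuk-zaognol-se-ega-zo
1. f -> v, p -> b, s -> z, t -> d / _ Z: no change
2. 0 -> a / C _ C: inserts after position(s) 3, 7, 10: zukazaoganolaseegazo
surface: zukazaoganolaseegazo


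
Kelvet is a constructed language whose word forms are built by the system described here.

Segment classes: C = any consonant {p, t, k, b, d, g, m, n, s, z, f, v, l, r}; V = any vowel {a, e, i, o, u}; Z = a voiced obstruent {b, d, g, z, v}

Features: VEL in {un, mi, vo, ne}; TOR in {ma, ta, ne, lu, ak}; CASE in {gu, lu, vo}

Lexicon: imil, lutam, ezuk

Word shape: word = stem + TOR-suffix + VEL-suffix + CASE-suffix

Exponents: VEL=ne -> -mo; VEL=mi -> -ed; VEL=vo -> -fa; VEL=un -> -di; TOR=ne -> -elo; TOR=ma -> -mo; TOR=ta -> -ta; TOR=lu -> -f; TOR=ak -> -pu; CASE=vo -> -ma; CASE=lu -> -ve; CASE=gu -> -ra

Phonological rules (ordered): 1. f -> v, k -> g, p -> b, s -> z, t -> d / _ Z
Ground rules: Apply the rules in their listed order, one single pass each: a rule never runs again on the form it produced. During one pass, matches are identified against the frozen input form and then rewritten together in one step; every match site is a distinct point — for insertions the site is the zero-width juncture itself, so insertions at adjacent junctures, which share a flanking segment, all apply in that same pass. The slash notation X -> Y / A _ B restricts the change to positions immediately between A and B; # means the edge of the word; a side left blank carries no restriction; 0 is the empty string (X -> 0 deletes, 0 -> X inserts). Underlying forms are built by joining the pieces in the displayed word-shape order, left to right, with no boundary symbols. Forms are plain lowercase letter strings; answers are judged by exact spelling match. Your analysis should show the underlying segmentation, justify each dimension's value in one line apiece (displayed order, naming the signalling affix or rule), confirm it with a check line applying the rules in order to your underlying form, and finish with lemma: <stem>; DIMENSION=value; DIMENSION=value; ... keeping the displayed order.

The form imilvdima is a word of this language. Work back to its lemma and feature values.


underlying: imil-f-di-ma
VEL=un - signalled by the affix -di
TOR=lu - signalled by the affix -f
CASE=vo - signalled by the affix -ma
check: imilfdima -> imilvdima
lemma: imil; VEL=un; TOR=lu; CASE=vo


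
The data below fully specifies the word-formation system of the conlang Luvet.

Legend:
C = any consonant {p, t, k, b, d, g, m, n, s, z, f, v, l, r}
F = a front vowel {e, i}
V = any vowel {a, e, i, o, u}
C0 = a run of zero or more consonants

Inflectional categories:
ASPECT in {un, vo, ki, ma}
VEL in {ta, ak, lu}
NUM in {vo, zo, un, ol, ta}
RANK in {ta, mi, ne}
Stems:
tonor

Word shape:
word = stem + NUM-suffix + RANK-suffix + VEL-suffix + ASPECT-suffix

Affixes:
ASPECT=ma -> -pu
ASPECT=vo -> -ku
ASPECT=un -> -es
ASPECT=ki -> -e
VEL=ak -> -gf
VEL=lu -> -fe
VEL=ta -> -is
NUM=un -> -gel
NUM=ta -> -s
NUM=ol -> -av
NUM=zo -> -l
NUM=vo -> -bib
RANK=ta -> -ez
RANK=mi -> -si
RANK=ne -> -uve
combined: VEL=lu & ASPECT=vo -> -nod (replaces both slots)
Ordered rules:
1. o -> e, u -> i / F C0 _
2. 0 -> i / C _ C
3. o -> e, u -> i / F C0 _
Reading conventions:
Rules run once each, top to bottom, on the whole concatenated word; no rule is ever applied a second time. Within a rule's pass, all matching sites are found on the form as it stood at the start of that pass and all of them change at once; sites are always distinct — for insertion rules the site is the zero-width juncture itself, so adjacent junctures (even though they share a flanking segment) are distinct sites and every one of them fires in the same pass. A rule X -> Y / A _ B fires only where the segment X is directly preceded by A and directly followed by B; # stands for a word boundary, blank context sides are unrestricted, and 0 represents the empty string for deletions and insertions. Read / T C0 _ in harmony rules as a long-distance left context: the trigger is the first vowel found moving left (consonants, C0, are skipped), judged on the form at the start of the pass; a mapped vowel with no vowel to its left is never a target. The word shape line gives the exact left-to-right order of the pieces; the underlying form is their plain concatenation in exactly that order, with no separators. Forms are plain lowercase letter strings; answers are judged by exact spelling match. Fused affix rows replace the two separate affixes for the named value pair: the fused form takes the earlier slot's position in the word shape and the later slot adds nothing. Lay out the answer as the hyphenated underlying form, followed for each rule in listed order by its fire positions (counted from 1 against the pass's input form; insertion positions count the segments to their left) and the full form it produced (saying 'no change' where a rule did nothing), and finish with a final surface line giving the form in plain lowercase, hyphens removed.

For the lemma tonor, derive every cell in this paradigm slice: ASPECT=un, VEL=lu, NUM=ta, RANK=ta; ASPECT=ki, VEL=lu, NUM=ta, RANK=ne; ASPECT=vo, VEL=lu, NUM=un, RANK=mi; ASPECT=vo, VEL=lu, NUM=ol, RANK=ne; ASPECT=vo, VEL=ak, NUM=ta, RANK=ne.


cell ASPECT=un, VEL=lu, NUM=ta, RANK=ta:
underlying: tonor-s-ez-fe-es
1. o -> e, u -> i / F C0 _: no change
2. 0 -> i / C _ C: inserts after position(s) 5, 8: tonorisezifees
3. o -> e, u -> i / F C0 _: no change
surface: tonorisezifees

cell ASPECT=ki, VEL=lu, NUM=ta, RANK=ne:
underlying: tonor-s-uve-fe-e
1. o -> e, u -> i / F C0 _: no change
2. 0 -> i / C _ C: inserts after position(s) 5: tonorisuvefee
3. o -> e, u -> i / F C0 _: fires at position(s) 8: tonorisivefee
surface: tonorisivefee

cell ASPECT=vo, VEL=lu, NUM=un, RANK=mi:
underlying: tonor-gel-si-nod
1. o -> e, u -> i / F C0 _: fires at position(s) 12: tonorgelsined
2. 0 -> i / C _ C: inserts after position(s) 5, 8: tonorigelisined
3. o -> e, u -> i / F C0 _: no change
surface: tonorigelisined

cell ASPECT=vo, VEL=lu, NUM=ol, RANK=ne:
underlying: tonor-av-uve-nod
1. o -> e, u -> i / F C0 _: fires at position(s) 12: tonoravuvened
2. 0 -> i / C _ C: no change
3. o -> e, u -> i / F C0 _: no change
surface: tonoravuvened

cell ASPECT=vo, VEL=ak, NUM=ta, RANK=ne:
underlying: tonor-s-uve-gf-ku
1. o -> e, u -> i / F C0 _: fires at position(s) 13: tonorsuvegfki
2. 0 -> i / C _ C: inserts after position(s) 5, 10, 11: tonorisuvegifiki
3. o -> e, u -> i / F C0 _: fires at position(s) 8: tonorisivegifiki
surface: tonorisivegifiki


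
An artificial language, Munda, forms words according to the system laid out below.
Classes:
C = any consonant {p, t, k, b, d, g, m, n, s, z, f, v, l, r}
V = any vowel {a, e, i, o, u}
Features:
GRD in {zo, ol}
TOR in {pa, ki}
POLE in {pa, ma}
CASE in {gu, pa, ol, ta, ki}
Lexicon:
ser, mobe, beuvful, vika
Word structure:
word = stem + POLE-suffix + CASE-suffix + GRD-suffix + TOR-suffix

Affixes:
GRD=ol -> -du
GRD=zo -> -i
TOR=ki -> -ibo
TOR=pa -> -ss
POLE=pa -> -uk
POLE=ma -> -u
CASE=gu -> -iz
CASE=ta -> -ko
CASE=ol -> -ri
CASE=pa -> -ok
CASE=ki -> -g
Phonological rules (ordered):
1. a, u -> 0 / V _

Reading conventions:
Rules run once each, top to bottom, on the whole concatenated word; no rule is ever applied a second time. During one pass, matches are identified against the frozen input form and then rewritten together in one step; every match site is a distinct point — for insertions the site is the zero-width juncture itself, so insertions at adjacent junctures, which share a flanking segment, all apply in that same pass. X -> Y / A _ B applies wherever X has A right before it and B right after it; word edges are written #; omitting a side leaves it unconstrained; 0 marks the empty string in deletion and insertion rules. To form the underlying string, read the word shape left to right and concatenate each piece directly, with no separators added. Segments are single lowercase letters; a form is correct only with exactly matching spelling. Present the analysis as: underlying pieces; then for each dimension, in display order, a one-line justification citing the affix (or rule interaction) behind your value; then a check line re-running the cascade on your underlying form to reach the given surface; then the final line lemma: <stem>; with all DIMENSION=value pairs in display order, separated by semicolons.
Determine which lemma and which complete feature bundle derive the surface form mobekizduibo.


underlying: mobe-uk-iz-du-ibo
GRD=ol - signalled by the affix -du
TOR=ki - signalled by the affix -ibo
POLE=pa - signalled by the affix -uk
CASE=gu - signalled by the affix -iz
check: mobeukizduibo -> mobekizduibo
lemma: mobe; GRD=ol; TOR=ki; POLE=pa; CASE=gu


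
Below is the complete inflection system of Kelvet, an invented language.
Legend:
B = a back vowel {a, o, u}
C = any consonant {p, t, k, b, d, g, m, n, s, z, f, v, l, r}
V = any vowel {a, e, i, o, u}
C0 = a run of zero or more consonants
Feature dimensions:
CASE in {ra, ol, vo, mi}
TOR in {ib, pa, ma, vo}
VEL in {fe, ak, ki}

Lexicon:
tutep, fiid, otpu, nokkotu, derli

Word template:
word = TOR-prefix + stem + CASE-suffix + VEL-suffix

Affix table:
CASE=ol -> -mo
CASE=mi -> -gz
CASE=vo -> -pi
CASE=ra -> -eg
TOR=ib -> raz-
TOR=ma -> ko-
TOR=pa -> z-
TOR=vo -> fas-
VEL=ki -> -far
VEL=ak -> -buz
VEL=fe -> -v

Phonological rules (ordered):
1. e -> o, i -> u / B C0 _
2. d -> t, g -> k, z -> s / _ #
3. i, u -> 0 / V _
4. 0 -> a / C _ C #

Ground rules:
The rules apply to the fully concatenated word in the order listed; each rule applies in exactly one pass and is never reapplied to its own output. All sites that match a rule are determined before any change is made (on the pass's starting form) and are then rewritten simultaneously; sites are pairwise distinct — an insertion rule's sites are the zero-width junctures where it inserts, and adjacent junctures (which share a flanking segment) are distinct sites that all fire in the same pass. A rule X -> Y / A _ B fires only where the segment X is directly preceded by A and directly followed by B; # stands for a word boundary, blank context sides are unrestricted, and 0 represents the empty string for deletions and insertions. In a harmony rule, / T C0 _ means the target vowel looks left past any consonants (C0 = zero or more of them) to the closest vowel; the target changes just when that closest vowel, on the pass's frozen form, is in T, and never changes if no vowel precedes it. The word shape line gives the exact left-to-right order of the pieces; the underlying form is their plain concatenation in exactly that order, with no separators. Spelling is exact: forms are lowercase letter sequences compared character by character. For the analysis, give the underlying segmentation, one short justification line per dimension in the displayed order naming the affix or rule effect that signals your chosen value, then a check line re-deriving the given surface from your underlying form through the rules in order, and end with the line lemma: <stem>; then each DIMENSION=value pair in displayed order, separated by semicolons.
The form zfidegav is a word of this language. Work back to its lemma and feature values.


underlying: z-fiid-eg-v
CASE=ra - signalled by the affix -eg
TOR=pa - signalled by the affix z-
VEL=fe - signalled by the affix -v
check: zfiidegv -> zfiidegv -> zfiidegv -> zfidegv -> zfidegav
lemma: fiid; CASE=ra; TOR=pa; VEL=fe


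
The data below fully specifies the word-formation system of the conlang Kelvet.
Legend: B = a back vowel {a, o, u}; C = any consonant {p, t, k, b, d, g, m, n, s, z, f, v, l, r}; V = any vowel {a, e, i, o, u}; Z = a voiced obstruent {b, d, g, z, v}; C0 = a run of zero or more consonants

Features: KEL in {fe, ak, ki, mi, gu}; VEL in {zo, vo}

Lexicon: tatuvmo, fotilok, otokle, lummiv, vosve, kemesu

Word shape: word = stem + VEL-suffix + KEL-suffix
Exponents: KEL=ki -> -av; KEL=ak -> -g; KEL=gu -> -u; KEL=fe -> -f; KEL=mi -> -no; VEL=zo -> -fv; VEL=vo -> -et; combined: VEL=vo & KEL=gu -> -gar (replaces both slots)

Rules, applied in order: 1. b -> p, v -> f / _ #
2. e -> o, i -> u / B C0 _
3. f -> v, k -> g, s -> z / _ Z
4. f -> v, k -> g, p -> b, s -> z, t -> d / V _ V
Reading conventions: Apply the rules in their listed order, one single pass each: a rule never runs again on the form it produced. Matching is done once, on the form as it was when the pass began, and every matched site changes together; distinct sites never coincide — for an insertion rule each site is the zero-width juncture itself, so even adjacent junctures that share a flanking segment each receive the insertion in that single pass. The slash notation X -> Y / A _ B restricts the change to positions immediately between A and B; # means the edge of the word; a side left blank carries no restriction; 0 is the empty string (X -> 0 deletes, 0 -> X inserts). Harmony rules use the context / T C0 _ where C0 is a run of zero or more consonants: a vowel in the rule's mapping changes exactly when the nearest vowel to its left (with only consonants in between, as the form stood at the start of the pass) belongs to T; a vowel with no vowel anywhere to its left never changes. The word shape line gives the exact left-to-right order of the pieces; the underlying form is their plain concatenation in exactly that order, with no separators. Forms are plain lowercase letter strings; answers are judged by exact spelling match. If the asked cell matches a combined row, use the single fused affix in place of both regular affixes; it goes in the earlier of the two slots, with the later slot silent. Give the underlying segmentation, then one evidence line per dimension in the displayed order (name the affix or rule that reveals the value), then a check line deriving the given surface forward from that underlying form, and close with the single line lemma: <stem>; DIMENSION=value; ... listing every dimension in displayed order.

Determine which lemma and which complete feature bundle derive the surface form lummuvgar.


underlying: lummiv-gar
KEL=gu - signalled by the combined affix row
VEL=vo - signalled by the combined affix row
check: lummivgar -> lummivgar -> lummuvgar -> lummuvgar -> lummuvgar
lemma: lummiv; KEL=gu; VEL=vo


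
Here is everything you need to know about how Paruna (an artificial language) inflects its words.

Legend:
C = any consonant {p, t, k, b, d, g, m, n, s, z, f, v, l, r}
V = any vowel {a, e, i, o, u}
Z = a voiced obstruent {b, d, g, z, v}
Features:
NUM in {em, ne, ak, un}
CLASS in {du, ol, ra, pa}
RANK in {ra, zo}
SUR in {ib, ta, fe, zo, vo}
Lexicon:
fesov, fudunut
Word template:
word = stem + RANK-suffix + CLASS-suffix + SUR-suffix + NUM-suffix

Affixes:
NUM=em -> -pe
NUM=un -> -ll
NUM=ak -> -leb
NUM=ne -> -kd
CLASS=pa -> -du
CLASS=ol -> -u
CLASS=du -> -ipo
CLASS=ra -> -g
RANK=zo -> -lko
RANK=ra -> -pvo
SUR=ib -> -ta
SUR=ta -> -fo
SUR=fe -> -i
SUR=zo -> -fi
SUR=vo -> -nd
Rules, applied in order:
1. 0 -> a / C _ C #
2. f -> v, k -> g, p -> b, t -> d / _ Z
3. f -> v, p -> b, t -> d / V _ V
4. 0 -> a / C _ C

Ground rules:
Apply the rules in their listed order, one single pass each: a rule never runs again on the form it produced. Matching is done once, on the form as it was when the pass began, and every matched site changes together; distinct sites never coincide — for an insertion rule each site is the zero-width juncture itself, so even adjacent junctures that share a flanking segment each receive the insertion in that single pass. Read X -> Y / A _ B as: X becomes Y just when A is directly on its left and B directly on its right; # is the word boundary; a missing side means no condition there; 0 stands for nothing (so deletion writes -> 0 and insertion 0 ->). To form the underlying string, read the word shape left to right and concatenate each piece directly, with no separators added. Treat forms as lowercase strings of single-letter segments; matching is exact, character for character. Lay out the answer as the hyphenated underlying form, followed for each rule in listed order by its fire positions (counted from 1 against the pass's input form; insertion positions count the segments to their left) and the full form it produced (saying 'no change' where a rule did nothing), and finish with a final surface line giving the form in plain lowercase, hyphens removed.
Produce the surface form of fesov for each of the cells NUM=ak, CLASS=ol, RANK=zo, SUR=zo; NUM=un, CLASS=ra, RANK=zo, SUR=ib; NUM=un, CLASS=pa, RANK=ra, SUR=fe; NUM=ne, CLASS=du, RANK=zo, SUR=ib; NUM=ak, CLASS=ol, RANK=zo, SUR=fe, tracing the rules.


cell NUM=ak, CLASS=ol, RANK=zo, SUR=zo:
underlying: fesov-lko-u-fi-leb
1. 0 -> a / C _ C #: no change
2. f -> v, k -> g, p -> b, t -> d / _ Z: no change
3. f -> v, p -> b, t -> d / V _ V: fires at position(s) 10: fesovlkouvileb
4. 0 -> a / C _ C: inserts after position(s) 5, 6: fesovalakouvileb
surface: fesovalakouvileb

cell NUM=un, CLASS=ra, RANK=zo, SUR=ib:
underlying: fesov-lko-g-ta-ll
1. 0 -> a / C _ C #: inserts after position(s) 12: fesovlkogtalal
2. f -> v, k -> g, p -> b, t -> d / _ Z: no change
3. f -> v, p -> b, t -> d / V _ V: no change
4. 0 -> a / C _ C: inserts after position(s) 5, 6, 9: fesovalakogatalal
surface: fesovalakogatalal

cell NUM=un, CLASS=pa, RANK=ra, SUR=fe:
underlying: fesov-pvo-du-i-ll
1. 0 -> a / C _ C #: inserts after position(s) 12: fesovpvoduilal
2. f -> v, k -> g, p -> b, t -> d / _ Z: fires at position(s) 6: fesovbvoduilal
3. f -> v, p -> b, t -> d / V _ V: no change
4. 0 -> a / C _ C: inserts after position(s) 5, 6: fesovabavoduilal
surface: fesovabavoduilal

cell NUM=ne, CLASS=du, RANK=zo, SUR=ib:
underlying: fesov-lko-ipo-ta-kd
1. 0 -> a / C _ C #: inserts after position(s) 14: fesovlkoipotakad
2. f -> v, k -> g, p -> b, t -> d / _ Z: no change
3. f -> v, p -> b, t -> d / V _ V: fires at position(s) 10, 12: fesovlkoibodakad
4. 0 -> a / C _ C: inserts after position(s) 5, 6: fesovalakoibodakad
surface: fesovalakoibodakad

cell NUM=ak, CLASS=ol, RANK=zo, SUR=fe:
underlying: fesov-lko-u-i-leb
1. 0 -> a / C _ C #: no change
2. f -> v, k -> g, p -> b, t -> d / _ Z: no change
3. f -> v, p -> b, t -> d / V _ V: no change
4. 0 -> a / C _ C: inserts after position(s) 5, 6: fesovalakouileb
surface: fesovalakouileb


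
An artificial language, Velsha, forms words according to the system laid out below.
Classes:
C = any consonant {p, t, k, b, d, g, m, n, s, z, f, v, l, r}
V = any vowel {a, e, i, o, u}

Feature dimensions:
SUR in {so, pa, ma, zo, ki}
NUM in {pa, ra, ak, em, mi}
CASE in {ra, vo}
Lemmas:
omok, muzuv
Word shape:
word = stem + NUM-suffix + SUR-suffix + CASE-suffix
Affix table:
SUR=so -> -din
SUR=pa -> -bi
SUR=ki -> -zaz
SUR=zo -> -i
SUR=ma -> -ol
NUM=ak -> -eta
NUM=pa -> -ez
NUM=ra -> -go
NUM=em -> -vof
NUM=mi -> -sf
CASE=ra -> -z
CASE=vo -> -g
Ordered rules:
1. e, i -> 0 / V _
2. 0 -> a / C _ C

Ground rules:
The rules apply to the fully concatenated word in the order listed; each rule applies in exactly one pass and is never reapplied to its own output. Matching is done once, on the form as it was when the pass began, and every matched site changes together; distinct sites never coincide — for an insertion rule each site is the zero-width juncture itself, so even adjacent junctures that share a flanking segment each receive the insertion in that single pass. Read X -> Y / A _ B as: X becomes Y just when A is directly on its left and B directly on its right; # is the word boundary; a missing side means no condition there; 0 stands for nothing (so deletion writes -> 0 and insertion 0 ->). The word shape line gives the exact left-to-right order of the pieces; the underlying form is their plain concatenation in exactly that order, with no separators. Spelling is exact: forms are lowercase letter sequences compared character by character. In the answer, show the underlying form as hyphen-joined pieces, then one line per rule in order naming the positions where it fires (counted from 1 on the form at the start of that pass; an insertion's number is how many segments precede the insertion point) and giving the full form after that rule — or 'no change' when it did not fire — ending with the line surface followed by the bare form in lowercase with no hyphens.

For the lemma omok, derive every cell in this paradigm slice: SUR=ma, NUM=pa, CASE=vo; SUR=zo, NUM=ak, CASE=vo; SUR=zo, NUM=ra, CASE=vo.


cell SUR=ma, NUM=pa, CASE=vo:
underlying: omok-ez-ol-g
1. e, i -> 0 / V _: no change
2. 0 -> a / C _ C: inserts after position(s) 8: omokezolag
surface: omokezolag

cell SUR=zo, NUM=ak, CASE=vo:
underlying: omok-eta-i-g
1. e, i -> 0 / V _: fires at position(s) 8: omoketag
2. 0 -> a / C _ C: no change
surface: omoketag

cell SUR=zo, NUM=ra, CASE=vo:
underlying: omok-go-i-g
1. e, i -> 0 / V _: fires at position(s) 7: omokgog
2. 0 -> a / C _ C: inserts after position(s) 4: omokagog
surface: omokagog


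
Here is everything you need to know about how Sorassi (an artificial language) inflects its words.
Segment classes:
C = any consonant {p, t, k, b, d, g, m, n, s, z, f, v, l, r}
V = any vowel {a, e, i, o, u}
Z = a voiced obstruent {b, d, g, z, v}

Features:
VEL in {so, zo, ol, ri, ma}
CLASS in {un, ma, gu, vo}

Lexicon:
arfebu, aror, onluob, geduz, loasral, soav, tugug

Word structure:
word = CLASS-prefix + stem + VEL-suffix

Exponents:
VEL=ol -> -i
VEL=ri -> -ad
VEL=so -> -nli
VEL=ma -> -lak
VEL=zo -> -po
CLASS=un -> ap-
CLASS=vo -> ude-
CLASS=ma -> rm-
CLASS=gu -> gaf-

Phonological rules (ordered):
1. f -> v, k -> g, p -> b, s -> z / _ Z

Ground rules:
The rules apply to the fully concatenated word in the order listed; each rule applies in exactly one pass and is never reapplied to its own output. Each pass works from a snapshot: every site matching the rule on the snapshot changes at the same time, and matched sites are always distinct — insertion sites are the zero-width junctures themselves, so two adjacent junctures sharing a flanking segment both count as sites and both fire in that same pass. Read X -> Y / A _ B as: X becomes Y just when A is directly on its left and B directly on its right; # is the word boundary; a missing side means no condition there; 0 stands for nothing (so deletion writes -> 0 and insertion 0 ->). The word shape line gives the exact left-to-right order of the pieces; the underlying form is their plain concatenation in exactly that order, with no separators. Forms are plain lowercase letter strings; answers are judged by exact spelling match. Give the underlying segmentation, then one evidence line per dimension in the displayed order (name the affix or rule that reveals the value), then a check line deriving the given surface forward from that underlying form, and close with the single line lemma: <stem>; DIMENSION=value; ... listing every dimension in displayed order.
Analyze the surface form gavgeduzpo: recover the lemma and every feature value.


underlying: gaf-geduz-po
VEL=zo - signalled by the affix -po
CLASS=gu - signalled by the affix gaf-
check: gafgeduzpo -> gavgeduzpo
lemma: geduz; VEL=zo; CLASS=gu
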